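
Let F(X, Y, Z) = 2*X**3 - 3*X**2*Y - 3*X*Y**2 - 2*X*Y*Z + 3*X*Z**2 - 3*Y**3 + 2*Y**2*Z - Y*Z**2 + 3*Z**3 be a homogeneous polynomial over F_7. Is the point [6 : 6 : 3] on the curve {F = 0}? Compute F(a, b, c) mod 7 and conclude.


F(6,6,3) ≡ 0 (mod 7); P is on the curve.

Evaluate F(6, 6, 3) term-by-term (mod 7).
  2*X**3 ↦ 2·216·1·1 = 432
  -3*X**2*Y ↦ -3·36·6·1 = -648
  -3*X*Y**2 ↦ -3·6·36·1 = -648
  -2*X*Y*Z ↦ -2·6·6·3 = -216
  3*X*Z**2 ↦ 3·6·1·9 = 162
  -3*Y**3 ↦ -3·1·216·1 = -648
  2*Y**2*Z ↦ 2·1·36·3 = 216
  -Y*Z**2 ↦ -1·1·6·9 = -54
  3*Z**3 ↦ 3·1·1·27 = 81
Sum: F(6, 6, 3) = (432) + (-648) + (-648) + (-216) + (162) + (-648) + (216) + (-54) + (81) = -1323.
Reducing mod 7: -1323 ≡ 0 (mod 7).
Since F(a, b, c) ≡ 0 (mod 7), P lies on the curve.


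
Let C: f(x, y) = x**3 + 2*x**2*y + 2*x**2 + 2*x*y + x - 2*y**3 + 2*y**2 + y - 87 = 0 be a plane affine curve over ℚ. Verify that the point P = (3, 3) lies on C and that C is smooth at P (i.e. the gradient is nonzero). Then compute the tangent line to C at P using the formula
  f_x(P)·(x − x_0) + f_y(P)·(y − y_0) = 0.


Tangent line at P: 82*x - 17*y - 195 = 0.

Step 1: f(3, 3) = 0, so P lies on C.
Step 2: partial derivatives
  f_x(x, y) = 3*x**2 + 4*x*y + 4*x + 2*y + 1, f_y(x, y) = 2*x**2 + 2*x - 6*y**2 + 4*y + 1.
  f_x(P) = 82, f_y(P) = -17 (gradient nonzero, so P is smooth).
Step 3: tangent line at P: 82·(x − 3) + -17·(y − 3) = 0.
Expanding: 82*x - 17*y - 195 = 0.


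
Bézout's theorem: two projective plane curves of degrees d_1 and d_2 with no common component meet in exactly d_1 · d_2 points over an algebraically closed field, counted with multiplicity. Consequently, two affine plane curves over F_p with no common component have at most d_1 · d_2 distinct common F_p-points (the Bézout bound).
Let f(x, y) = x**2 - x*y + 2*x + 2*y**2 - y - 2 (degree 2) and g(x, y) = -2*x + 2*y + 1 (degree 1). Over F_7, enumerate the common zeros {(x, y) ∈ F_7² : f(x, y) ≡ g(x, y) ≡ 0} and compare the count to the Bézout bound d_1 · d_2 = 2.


Common zeros: ∅; count = 0; Bézout bound = 2.

deg(f) = 2, deg(g) = 1, so Bézout bound = 2.
Scan x ∈ F_7. For each x, list the y ∈ F_7 with f(x, y) ≡ 0 and those with g(x, y) ≡ 0 (mod 7); the common zeros in that column are the intersection.
  x = 0: f ≡ 0 at y ∈ ∅; g ≡ 0 at y ∈ {3}; common: ∅.
  x = 1: f ≡ 0 at y ∈ ∅; g ≡ 0 at y ∈ {4}; common: ∅.
  x = 2: f ≡ 0 at y ∈ ∅; g ≡ 0 at y ∈ {5}; common: ∅.
  x = 3: f ≡ 0 at y ∈ ∅; g ≡ 0 at y ∈ {6}; common: ∅.
  x = 4: f ≡ 0 at y ∈ ∅; g ≡ 0 at y ∈ {0}; common: ∅.
  x = 5: f ≡ 0 at y ∈ ∅; g ≡ 0 at y ∈ {1}; common: ∅.
  x = 6: f ≡ 0 at y ∈ ∅; g ≡ 0 at y ∈ {2}; common: ∅.
Collecting: common zeros = ∅, so the count is 0.
Comparison with the Bézout bound: 0 ≤ 2 = deg(f)·deg(g), as expected for curves with no common component (the affine F_7-count falls short of the bound because intersections may lie at infinity, over extension fields, or carry multiplicity).


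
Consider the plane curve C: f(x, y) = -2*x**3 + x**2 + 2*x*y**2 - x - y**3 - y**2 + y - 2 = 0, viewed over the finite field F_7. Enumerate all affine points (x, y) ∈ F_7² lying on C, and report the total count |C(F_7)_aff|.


Affine F_7-points: {(0, 3), (0, 5), (2, 4), (4, 5), (5, 3), (6, 3)}; count = 6.

For each of the 49 pairs (x, y) ∈ F_7², evaluate f(x, y) mod 7. Record the zeros.
  x = 0: [0↦5, 1↦4, 2↦2, 3↦0, 4↦6, 5↦0, 6↦4]  zeros at y ∈ {3, 5}
  x = 1: [0↦3, 1↦4, 2↦1, 3↦2, 4↦1, 5↦6, 6↦4]  zeros at y ∈ ∅
  x = 2: [0↦5, 1↦1, 2↦4, 3↦1, 4↦0, 5↦2, 6↦1]  zeros at y ∈ {4}
  x = 3: [0↦6, 1↦4, 2↦6, 3↦6, 4↦5, 5↦4, 6↦4]  zeros at y ∈ ∅
  x = 4: [0↦1, 1↦1, 2↦2, 3↦5, 4↦4, 5↦0, 6↦1]  zeros at y ∈ {5}
  x = 5: [0↦6, 1↦1, 2↦1, 3↦0, 4↦6, 5↦6, 6↦1]  zeros at y ∈ {3}
  x = 6: [0↦2, 1↦6, 2↦5, 3↦0, 4↦6, 5↦3, 6↦6]  zeros at y ∈ {3}
Collecting zeros: affine points = {(0, 3), (0, 5), (2, 4), (4, 5), (5, 3), (6, 3)}.
Total count |C(F_7)_aff| = 6.


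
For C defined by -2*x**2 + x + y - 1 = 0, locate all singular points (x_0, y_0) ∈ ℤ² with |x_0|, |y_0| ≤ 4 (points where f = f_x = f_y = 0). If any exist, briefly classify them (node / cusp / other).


No singular points in the scanned grid; C is smooth there.

Compute partial derivatives:
  f_x = 1 - 4*x.
  f_y = 1.
f_y = 1 is a nonzero constant, so f_y never vanishes: no point (x, y) can satisfy f = f_x = f_y = 0. In particular no (x, y) ∈ {−4, ..., 4}² is singular; the curve is smooth.


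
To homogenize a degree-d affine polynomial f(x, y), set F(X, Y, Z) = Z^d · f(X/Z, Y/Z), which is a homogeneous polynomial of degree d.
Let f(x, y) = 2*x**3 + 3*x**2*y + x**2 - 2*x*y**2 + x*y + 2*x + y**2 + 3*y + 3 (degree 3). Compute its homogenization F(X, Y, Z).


F(X, Y, Z) = 2*X**3 + 3*X**2*Y + X**2*Z - 2*X*Y**2 + X*Y*Z + 2*X*Z**2 + Y**2*Z + 3*Y*Z**2 + 3*Z**3

deg(f) = 3.
Substitute x = X/Z, y = Y/Z into f, then multiply by Z^3.
  monomial 2·x^3·y^0 ↦ 2·X^3·Y^0·Z^0.
  monomial 3·x^2·y^1 ↦ 3·X^2·Y^1·Z^0.
  monomial 1·x^2·y^0 ↦ 1·X^2·Y^0·Z^1.
  monomial -2·x^1·y^2 ↦ -2·X^1·Y^2·Z^0.
  monomial 1·x^1·y^1 ↦ 1·X^1·Y^1·Z^1.
  monomial 2·x^1·y^0 ↦ 2·X^1·Y^0·Z^2.
  monomial 1·x^0·y^2 ↦ 1·X^0·Y^2·Z^1.
  monomial 3·x^0·y^1 ↦ 3·X^0·Y^1·Z^2.
  monomial 3·x^0·y^0 ↦ 3·X^0·Y^0·Z^3.
Collecting: F(X, Y, Z) = 2*X**3 + 3*X**2*Y + X**2*Z - 2*X*Y**2 + X*Y*Z + 2*X*Z**2 + Y**2*Z + 3*Y*Z**2 + 3*Z**3.


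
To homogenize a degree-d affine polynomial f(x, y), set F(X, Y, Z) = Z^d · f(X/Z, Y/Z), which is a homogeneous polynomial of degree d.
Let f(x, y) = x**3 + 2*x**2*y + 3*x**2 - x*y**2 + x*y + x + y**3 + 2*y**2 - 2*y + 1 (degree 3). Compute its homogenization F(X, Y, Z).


F(X, Y, Z) = X**3 + 2*X**2*Y + 3*X**2*Z - X*Y**2 + X*Y*Z + X*Z**2 + Y**3 + 2*Y**2*Z - 2*Y*Z**2 + Z**3

deg(f) = 3.
Substitute x = X/Z, y = Y/Z into f, then multiply by Z^3.
  monomial 1·x^3·y^0 ↦ 1·X^3·Y^0·Z^0.
  monomial 2·x^2·y^1 ↦ 2·X^2·Y^1·Z^0.
  monomial 3·x^2·y^0 ↦ 3·X^2·Y^0·Z^1.
  monomial -1·x^1·y^2 ↦ -1·X^1·Y^2·Z^0.
  monomial 1·x^1·y^1 ↦ 1·X^1·Y^1·Z^1.
  monomial 1·x^1·y^0 ↦ 1·X^1·Y^0·Z^2.
  monomial 1·x^0·y^3 ↦ 1·X^0·Y^3·Z^0.
  monomial 2·x^0·y^2 ↦ 2·X^0·Y^2·Z^1.
  monomial -2·x^0·y^1 ↦ -2·X^0·Y^1·Z^2.
  monomial 1·x^0·y^0 ↦ 1·X^0·Y^0·Z^3.
Collecting: F(X, Y, Z) = X**3 + 2*X**2*Y + 3*X**2*Z - X*Y**2 + X*Y*Z + X*Z**2 + Y**3 + 2*Y**2*Z - 2*Y*Z**2 + Z**3.


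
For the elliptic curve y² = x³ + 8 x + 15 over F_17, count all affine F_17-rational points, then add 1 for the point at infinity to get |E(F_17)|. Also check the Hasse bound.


Affine points = {(0, 7), (0, 10), (3, 7), (3, 10), (4, 3), (4, 14), (8, 8), (8, 9), (9, 0), (13, 2), (13, 15), (14, 7), (14, 10), (15, 5), (15, 12)}; affine count = 15; |E(F_17)| = 16.

Discriminant check: Δ ∝ 4a³ + 27b² = 4·8³ + 27·15² = 4·512 + 27·225 ≡ 14 (mod 17). Nonzero ⇒ E is nonsingular.
For each x ∈ F_17, compute rhs = x³ + 8·x + 15 mod 17, then count y ∈ F_17 with y² ≡ rhs.
  x = 0: rhs = 15, matching y values: 7, 10 (2 points).
  x = 1: rhs = 7, matching y values: none (0 points).
  x = 2: rhs = 5, matching y values: none (0 points).
  x = 3: rhs = 15, matching y values: 7, 10 (2 points).
  x = 4: rhs = 9, matching y values: 3, 14 (2 points).
  x = 5: rhs = 10, matching y values: none (0 points).
  x = 6: rhs = 7, matching y values: none (0 points).
  x = 7: rhs = 6, matching y values: none (0 points).
  x = 8: rhs = 13, matching y values: 8, 9 (2 points).
  x = 9: rhs = 0, matching y values: 0 (1 points).
  x = 10: rhs = 7, matching y values: none (0 points).
  x = 11: rhs = 6, matching y values: none (0 points).
  x = 12: rhs = 3, matching y values: none (0 points).
  x = 13: rhs = 4, matching y values: 2, 15 (2 points).
  x = 14: rhs = 15, matching y values: 7, 10 (2 points).
  x = 15: rhs = 8, matching y values: 5, 12 (2 points).
  x = 16: rhs = 6, matching y values: none (0 points).
Total affine count: 15.
Full point count |E(F_17)| = 15 + 1 = 16.
Hasse bound: |16 − (17+1)| = |-2| = 2 ≤ 2√17 ≈ 8.2462 ✓.


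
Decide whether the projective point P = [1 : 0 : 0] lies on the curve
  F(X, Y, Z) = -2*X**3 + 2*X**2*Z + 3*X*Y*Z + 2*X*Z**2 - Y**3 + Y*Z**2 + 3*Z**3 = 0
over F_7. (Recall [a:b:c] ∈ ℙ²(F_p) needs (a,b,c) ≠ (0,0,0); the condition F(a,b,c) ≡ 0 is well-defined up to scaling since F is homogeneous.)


F(1,0,0) ≡ 5 (mod 7); P is NOT on the curve.

Evaluate F(1, 0, 0) term-by-term (mod 7).
  -2*X**3 ↦ -2·1·1·1 = -2
  2*X**2*Z ↦ 2·1·1·0 = 0
  3*X*Y*Z ↦ 3·1·0·0 = 0
  2*X*Z**2 ↦ 2·1·1·0 = 0
  -Y**3 ↦ -1·1·0·1 = 0
  Y*Z**2 ↦ 1·1·0·0 = 0
  3*Z**3 ↦ 3·1·1·0 = 0
Sum: F(1, 0, 0) = (-2) + (0) + (0) + (0) + (0) + (0) + (0) = -2.
Reducing mod 7: -2 ≡ 5 (mod 7).
Since F(a, b, c) ≡ 5 ≠ 0 (mod 7), P does NOT lie on the curve.


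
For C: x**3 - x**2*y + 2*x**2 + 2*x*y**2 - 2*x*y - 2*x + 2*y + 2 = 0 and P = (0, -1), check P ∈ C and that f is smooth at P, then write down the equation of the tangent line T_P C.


Tangent line at P: 2*x + 2*y + 2 = 0.

Step 1: f(0, -1) = 0, so P lies on C.
Step 2: partial derivatives
  f_x(x, y) = 3*x**2 - 2*x*y + 4*x + 2*y**2 - 2*y - 2, f_y(x, y) = -x**2 + 4*x*y - 2*x + 2.
  f_x(P) = 2, f_y(P) = 2 (gradient nonzero, so P is smooth).
Step 3: tangent line at P: 2·(x − 0) + 2·(y − -1) = 0.
Expanding: 2*x + 2*y + 2 = 0.


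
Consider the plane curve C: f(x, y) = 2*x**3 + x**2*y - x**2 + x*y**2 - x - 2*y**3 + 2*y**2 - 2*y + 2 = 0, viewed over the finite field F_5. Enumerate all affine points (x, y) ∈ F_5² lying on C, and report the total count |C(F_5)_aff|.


Affine F_5-points: {(0, 1), (0, 2), (0, 3), (2, 3), (4, 0)}; count = 5.

For each of the 25 pairs (x, y) ∈ F_5², evaluate f(x, y) mod 5. Record the zeros.
  x = 0: [0↦2, 1↦0, 2↦0, 3↦0, 4↦3]  zeros at y ∈ {1, 2, 3}
  x = 1: [0↦2, 1↦2, 2↦1, 3↦2, 4↦3]  zeros at y ∈ ∅
  x = 2: [0↦2, 1↦1, 2↦1, 3↦0, 4↦1]  zeros at y ∈ {3}
  x = 3: [0↦4, 1↦4, 2↦2, 3↦1, 4↦4]  zeros at y ∈ ∅
  x = 4: [0↦0, 1↦3, 2↦1, 3↦2, 4↦4]  zeros at y ∈ {0}
Collecting zeros: affine points = {(0, 1), (0, 2), (0, 3), (2, 3), (4, 0)}.
Total count |C(F_5)_aff| = 5.


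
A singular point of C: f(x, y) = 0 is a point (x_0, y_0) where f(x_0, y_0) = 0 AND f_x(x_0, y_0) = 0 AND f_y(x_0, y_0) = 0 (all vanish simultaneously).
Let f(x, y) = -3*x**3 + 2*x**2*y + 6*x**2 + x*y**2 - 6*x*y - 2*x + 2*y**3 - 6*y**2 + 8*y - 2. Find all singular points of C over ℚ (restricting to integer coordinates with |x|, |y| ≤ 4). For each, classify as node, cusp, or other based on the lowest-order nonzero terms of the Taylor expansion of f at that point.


Singular points: {(1, 1)}; classification: node.

Compute partial derivatives:
  f_x = -9*x**2 + 4*x*y + 12*x + y**2 - 6*y - 2.
  f_y = 2*x**2 + 2*x*y - 6*x + 6*y**2 - 12*y + 8.
Scan x_0 ∈ {−4, ..., 4}. For each x_0, f_y(x_0, y) is a polynomial in y; find its integer roots y ∈ {−4, ..., 4}, then test f_x and f at those candidates.
  x = -4: f_y(-4, y) = 6*y**2 - 20*y + 64; no integer root y with |y| ≤ 4.
  x = -3: f_y(-3, y) = 6*y**2 - 18*y + 44; no integer root y with |y| ≤ 4.
  x = -2: f_y(-2, y) = 6*y**2 - 16*y + 28; no integer root y with |y| ≤ 4.
  x = -1: f_y(-1, y) = 6*y**2 - 14*y + 16; no integer root y with |y| ≤ 4.
  x = 0: f_y(0, y) = 6*y**2 - 12*y + 8; no integer root y with |y| ≤ 4.
  x = 1: f_y(1, y) = 6*y**2 - 10*y + 4; vanishes at y ∈ {1}. (1, 1): f_x = 0, f = 0 — SINGULAR.
  x = 2: f_y(2, y) = 6*y**2 - 8*y + 4; no integer root y with |y| ≤ 4.
  x = 3: f_y(3, y) = 6*y**2 - 6*y + 8; no integer root y with |y| ≤ 4.
  x = 4: f_y(4, y) = 6*y**2 - 4*y + 16; no integer root y with |y| ≤ 4.
Only singular point on the grid: (1, 1).
Classify: substitute x = 1 + u, y = 1 + v and expand: f = -3*u**3 + 2*u**2*v - u**2 + u*v**2 + 2*v**3 + v**2.
No constant or linear terms (consistent with a singular point). Quadratic part: -u**2 + v**2. Cubic part: -3*u**3 + 2*u**2*v + u*v**2 + 2*v**3.
The quadratic part v**2 - u**2 = (v − u)(v + u) splits into two distinct linear factors, so there are two distinct tangent lines y − 1 = ±(x − 1) — this is a node (ordinary double point).
Classification: node.


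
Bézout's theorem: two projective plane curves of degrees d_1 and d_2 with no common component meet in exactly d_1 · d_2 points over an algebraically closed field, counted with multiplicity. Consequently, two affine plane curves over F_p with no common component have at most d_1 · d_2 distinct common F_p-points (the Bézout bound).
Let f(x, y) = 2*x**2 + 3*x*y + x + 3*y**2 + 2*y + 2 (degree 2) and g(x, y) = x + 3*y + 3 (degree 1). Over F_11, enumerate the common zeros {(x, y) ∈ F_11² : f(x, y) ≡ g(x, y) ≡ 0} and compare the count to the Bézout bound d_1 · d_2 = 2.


Common zeros: {(1, 6), (5, 1)}; count = 2; Bézout bound = 2.

deg(f) = 2, deg(g) = 1, so Bézout bound = 2.
Scan x ∈ F_11. For each x, list the y ∈ F_11 with f(x, y) ≡ 0 and those with g(x, y) ≡ 0 (mod 11); the common zeros in that column are the intersection.
  x = 0: f ≡ 0 at y ∈ ∅; g ≡ 0 at y ∈ {10}; common: ∅.
  x = 1: f ≡ 0 at y ∈ {6, 7}; g ≡ 0 at y ∈ {6}; common: {6}.
  x = 2: f ≡ 0 at y ∈ ∅; g ≡ 0 at y ∈ {2}; common: ∅.
  x = 3: f ≡ 0 at y ∈ ∅; g ≡ 0 at y ∈ {9}; common: ∅.
  x = 4: f ≡ 0 at y ∈ {1, 9}; g ≡ 0 at y ∈ {5}; common: ∅.
  x = 5: f ≡ 0 at y ∈ {1, 8}; g ≡ 0 at y ∈ {1}; common: {1}.
  x = 6: f ≡ 0 at y ∈ {2, 6}; g ≡ 0 at y ∈ {8}; common: ∅.
  x = 7: f ≡ 0 at y ∈ {2, 5}; g ≡ 0 at y ∈ {4}; common: ∅.
  x = 8: f ≡ 0 at y ∈ ∅; g ≡ 0 at y ∈ {0}; common: ∅.
  x = 9: f ≡ 0 at y ∈ ∅; g ≡ 0 at y ∈ {7}; common: ∅.
  x = 10: f ≡ 0 at y ∈ {7, 8}; g ≡ 0 at y ∈ {3}; common: ∅.
Collecting: common zeros = {(1, 6), (5, 1)}, so the count is 2.
Comparison with the Bézout bound: 2 ≤ 2 = deg(f)·deg(g), as expected for curves with no common component (the bound is attained).


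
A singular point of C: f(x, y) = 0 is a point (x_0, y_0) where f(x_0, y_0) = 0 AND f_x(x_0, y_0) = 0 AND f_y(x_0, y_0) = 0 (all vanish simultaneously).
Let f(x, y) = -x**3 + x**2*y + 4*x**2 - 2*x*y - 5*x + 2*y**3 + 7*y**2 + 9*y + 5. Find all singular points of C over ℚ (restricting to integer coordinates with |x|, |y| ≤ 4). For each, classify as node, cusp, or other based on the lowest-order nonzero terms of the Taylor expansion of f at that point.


Singular points: {(1, -1)}; classification: cusp.

Compute partial derivatives:
  f_x = -3*x**2 + 2*x*y + 8*x - 2*y - 5.
  f_y = x**2 - 2*x + 6*y**2 + 14*y + 9.
Scan x_0 ∈ {−4, ..., 4}. For each x_0, f_y(x_0, y) is a polynomial in y; find its integer roots y ∈ {−4, ..., 4}, then test f_x and f at those candidates.
  x = -4: f_y(-4, y) = 6*y**2 + 14*y + 33; no integer root y with |y| ≤ 4.
  x = -3: f_y(-3, y) = 6*y**2 + 14*y + 24; no integer root y with |y| ≤ 4.
  x = -2: f_y(-2, y) = 6*y**2 + 14*y + 17; no integer root y with |y| ≤ 4.
  x = -1: f_y(-1, y) = 6*y**2 + 14*y + 12; no integer root y with |y| ≤ 4.
  x = 0: f_y(0, y) = 6*y**2 + 14*y + 9; no integer root y with |y| ≤ 4.
  x = 1: f_y(1, y) = 6*y**2 + 14*y + 8; vanishes at y ∈ {-1}. (1, -1): f_x = 0, f = 0 — SINGULAR.
  x = 2: f_y(2, y) = 6*y**2 + 14*y + 9; no integer root y with |y| ≤ 4.
  x = 3: f_y(3, y) = 6*y**2 + 14*y + 12; no integer root y with |y| ≤ 4.
  x = 4: f_y(4, y) = 6*y**2 + 14*y + 17; no integer root y with |y| ≤ 4.
Only singular point on the grid: (1, -1).
Classify: substitute x = 1 + u, y = -1 + v and expand: f = -u**3 + u**2*v + 2*v**3 + v**2.
No constant or linear terms (consistent with a singular point). Quadratic part: v**2. Cubic part: -u**3 + u**2*v + 2*v**3.
The quadratic part v**2 is a perfect square, so there is a single (double) tangent line v = 0, i.e. y = -1. Restricting the cubic part to that line (v = 0) leaves -u**3 ≠ 0, so f is not divisible by v and the branch is v² ≈ u**3 to lowest order — this is a cusp.
Classification: cusp.


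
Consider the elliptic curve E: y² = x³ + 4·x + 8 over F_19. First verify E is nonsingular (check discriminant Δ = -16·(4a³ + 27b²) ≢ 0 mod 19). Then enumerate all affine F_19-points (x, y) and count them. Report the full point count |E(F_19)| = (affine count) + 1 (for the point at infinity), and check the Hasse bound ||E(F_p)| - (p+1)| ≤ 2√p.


Affine points = {(2, 9), (2, 10), (3, 3), (3, 16), (5, 1), (5, 18), (6, 1), (6, 18), (8, 1), (8, 18), (12, 6), (12, 13), (15, 2), (15, 17), (16, 8), (16, 11), (17, 7), (17, 12)}; affine count = 18; |E(F_19)| = 19.

Discriminant check: Δ ∝ 4a³ + 27b² = 4·4³ + 27·8² = 4·64 + 27·64 ≡ 8 (mod 19). Nonzero ⇒ E is nonsingular.
For each x ∈ F_19, compute rhs = x³ + 4·x + 8 mod 19, then count y ∈ F_19 with y² ≡ rhs.
  x = 0: rhs = 8, matching y values: none (0 points).
  x = 1: rhs = 13, matching y values: none (0 points).
  x = 2: rhs = 5, matching y values: 9, 10 (2 points).
  x = 3: rhs = 9, matching y values: 3, 16 (2 points).
  x = 4: rhs = 12, matching y values: none (0 points).
  x = 5: rhs = 1, matching y values: 1, 18 (2 points).
  x = 6: rhs = 1, matching y values: 1, 18 (2 points).
  x = 7: rhs = 18, matching y values: none (0 points).
  x = 8: rhs = 1, matching y values: 1, 18 (2 points).
  x = 9: rhs = 13, matching y values: none (0 points).
  x = 10: rhs = 3, matching y values: none (0 points).
  x = 11: rhs = 15, matching y values: none (0 points).
  x = 12: rhs = 17, matching y values: 6, 13 (2 points).
  x = 13: rhs = 15, matching y values: none (0 points).
  x = 14: rhs = 15, matching y values: none (0 points).
  x = 15: rhs = 4, matching y values: 2, 17 (2 points).
  x = 16: rhs = 7, matching y values: 8, 11 (2 points).
  x = 17: rhs = 11, matching y values: 7, 12 (2 points).
  x = 18: rhs = 3, matching y values: none (0 points).
Total affine count: 18.
Full point count |E(F_19)| = 18 + 1 = 19.
Hasse bound: |19 − (19+1)| = |-1| = 1 ≤ 2√19 ≈ 8.7178 ✓.


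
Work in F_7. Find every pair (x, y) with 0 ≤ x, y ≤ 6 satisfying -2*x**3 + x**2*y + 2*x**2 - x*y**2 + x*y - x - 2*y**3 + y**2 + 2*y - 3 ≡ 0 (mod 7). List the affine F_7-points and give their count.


Affine F_7-points: {(0, 3), (3, 0), (3, 6), (4, 6), (5, 1), (6, 3)}; count = 6.

For each of the 49 pairs (x, y) ∈ F_7², evaluate f(x, y) mod 7. Record the zeros.
  x = 0: [0↦4, 1↦5, 2↦3, 3↦0, 4↦5, 5↦6, 6↦5]  zeros at y ∈ {3}
  x = 1: [0↦3, 1↦5, 2↦2, 3↦3, 4↦3, 5↦4, 6↦1]  zeros at y ∈ ∅
  x = 2: [0↦1, 1↦6, 2↦4, 3↦4, 4↦1, 5↦4, 6↦1]  zeros at y ∈ ∅
  x = 3: [0↦0, 1↦3, 2↦4, 3↦5, 4↦1, 5↦1, 6↦0]  zeros at y ∈ {0, 6}
  x = 4: [0↦2, 1↦5, 2↦4, 3↦1, 4↦5, 5↦4, 6↦0]  zeros at y ∈ {6}
  x = 5: [0↦2, 1↦0, 2↦6, 3↦1, 4↦1, 5↦1, 6↦3]  zeros at y ∈ {1}
  x = 6: [0↦2, 1↦4, 2↦5, 3↦0, 4↦5, 5↦1, 6↦4]  zeros at y ∈ {3}
Collecting zeros: affine points = {(0, 3), (3, 0), (3, 6), (4, 6), (5, 1), (6, 3)}.
Total count |C(F_7)_aff| = 6.


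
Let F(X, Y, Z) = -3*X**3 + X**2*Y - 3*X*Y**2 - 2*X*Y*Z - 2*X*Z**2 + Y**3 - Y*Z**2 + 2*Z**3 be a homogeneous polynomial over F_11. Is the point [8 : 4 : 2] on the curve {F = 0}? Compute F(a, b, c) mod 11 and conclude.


F(8,4,2) ≡ 1 (mod 11); P is NOT on the curve.

Evaluate F(8, 4, 2) term-by-term (mod 11).
  -3*X**3 ↦ -3·512·1·1 = -1536
  X**2*Y ↦ 1·64·4·1 = 256
  -3*X*Y**2 ↦ -3·8·16·1 = -384
  -2*X*Y*Z ↦ -2·8·4·2 = -128
  -2*X*Z**2 ↦ -2·8·1·4 = -64
  Y**3 ↦ 1·1·64·1 = 64
  -Y*Z**2 ↦ -1·1·4·4 = -16
  2*Z**3 ↦ 2·1·1·8 = 16
Sum: F(8, 4, 2) = (-1536) + (256) + (-384) + (-128) + (-64) + (64) + (-16) + (16) = -1792.
Reducing mod 11: -1792 ≡ 1 (mod 11).
Since F(a, b, c) ≡ 1 ≠ 0 (mod 11), P does NOT lie on the curve.


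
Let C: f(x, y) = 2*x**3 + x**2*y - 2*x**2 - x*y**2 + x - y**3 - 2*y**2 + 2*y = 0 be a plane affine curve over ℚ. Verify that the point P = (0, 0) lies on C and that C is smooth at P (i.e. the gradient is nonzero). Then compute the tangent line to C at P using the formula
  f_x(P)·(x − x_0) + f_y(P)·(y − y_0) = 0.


Tangent line at P: x + 2*y = 0.

Step 1: f(0, 0) = 0, so P lies on C.
Step 2: partial derivatives
  f_x(x, y) = 6*x**2 + 2*x*y - 4*x - y**2 + 1, f_y(x, y) = x**2 - 2*x*y - 3*y**2 - 4*y + 2.
  f_x(P) = 1, f_y(P) = 2 (gradient nonzero, so P is smooth).
Step 3: tangent line at P: 1·(x − 0) + 2·(y − 0) = 0.
Expanding: x + 2*y = 0.


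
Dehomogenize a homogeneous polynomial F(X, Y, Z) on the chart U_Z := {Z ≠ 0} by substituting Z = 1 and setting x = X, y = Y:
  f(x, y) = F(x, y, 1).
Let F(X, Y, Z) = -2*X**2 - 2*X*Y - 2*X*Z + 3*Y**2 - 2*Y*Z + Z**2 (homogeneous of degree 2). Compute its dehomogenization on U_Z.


f(x, y) = -2*x**2 - 2*x*y - 2*x + 3*y**2 - 2*y + 1

On U_Z we set Z = 1. Each monomial c·X^i·Y^j·Z^k in F becomes c·x^i·y^j·1^k = c·x^i·y^j.
Substituting Z = 1: F(X, Y, 1) = -2*x**2 - 2*x*y - 2*x + 3*y**2 - 2*y + 1.
Note: deg(f) ≤ deg(F) = 2; strict inequality happens when F is divisible by Z (lost terms).


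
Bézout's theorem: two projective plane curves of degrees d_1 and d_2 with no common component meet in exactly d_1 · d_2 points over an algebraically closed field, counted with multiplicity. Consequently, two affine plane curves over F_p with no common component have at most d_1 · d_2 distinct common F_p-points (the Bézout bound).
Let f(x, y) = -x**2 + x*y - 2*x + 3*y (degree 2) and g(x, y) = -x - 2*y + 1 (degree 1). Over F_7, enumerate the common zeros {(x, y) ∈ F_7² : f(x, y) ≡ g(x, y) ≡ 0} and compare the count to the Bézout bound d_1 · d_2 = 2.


Common zeros: {(2, 3), (3, 6)}; count = 2; Bézout bound = 2.

deg(f) = 2, deg(g) = 1, so Bézout bound = 2.
Scan x ∈ F_7. For each x, list the y ∈ F_7 with f(x, y) ≡ 0 and those with g(x, y) ≡ 0 (mod 7); the common zeros in that column are the intersection.
  x = 0: f ≡ 0 at y ∈ {0}; g ≡ 0 at y ∈ {4}; common: ∅.
  x = 1: f ≡ 0 at y ∈ {6}; g ≡ 0 at y ∈ {0}; common: ∅.
  x = 2: f ≡ 0 at y ∈ {3}; g ≡ 0 at y ∈ {3}; common: {3}.
  x = 3: f ≡ 0 at y ∈ {6}; g ≡ 0 at y ∈ {6}; common: {6}.
  x = 4: f ≡ 0 at y ∈ ∅; g ≡ 0 at y ∈ {2}; common: ∅.
  x = 5: f ≡ 0 at y ∈ {0}; g ≡ 0 at y ∈ {5}; common: ∅.
  x = 6: f ≡ 0 at y ∈ {3}; g ≡ 0 at y ∈ {1}; common: ∅.
Collecting: common zeros = {(2, 3), (3, 6)}, so the count is 2.
Comparison with the Bézout bound: 2 ≤ 2 = deg(f)·deg(g), as expected for curves with no common component (the bound is attained).


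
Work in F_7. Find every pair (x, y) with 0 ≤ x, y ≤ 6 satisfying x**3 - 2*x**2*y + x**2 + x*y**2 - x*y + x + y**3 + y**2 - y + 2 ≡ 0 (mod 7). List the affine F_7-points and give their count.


Affine F_7-points: {(0, 3), (0, 5), (2, 2), (2, 4), (2, 5), (3, 2), (5, 2), (5, 3), (6, 1)}; count = 9.

For each of the 49 pairs (x, y) ∈ F_7², evaluate f(x, y) mod 7. Record the zeros.
  x = 0: [0↦2, 1↦3, 2↦5, 3↦0, 4↦1, 5↦0, 6↦3]  zeros at y ∈ {3, 5}
  x = 1: [0↦5, 1↦4, 2↦6, 3↦3, 4↦1, 5↦6, 6↦3]  zeros at y ∈ ∅
  x = 2: [0↦2, 1↦2, 2↦0, 3↦2, 4↦0, 5↦0, 6↦1]  zeros at y ∈ {2, 4, 5}
  x = 3: [0↦6, 1↦3, 2↦0, 3↦3, 4↦4, 5↦2, 6↦3]  zeros at y ∈ {2}
  x = 4: [0↦2, 1↦6, 2↦5, 3↦5, 4↦5, 5↦4, 6↦1]  zeros at y ∈ ∅
  x = 5: [0↦3, 1↦3, 2↦0, 3↦0, 4↦2, 5↦5, 6↦1]  zeros at y ∈ {2, 3}
  x = 6: [0↦1, 1↦0, 2↦5, 3↦1, 4↦1, 5↦4, 6↦2]  zeros at y ∈ {1}
Collecting zeros: affine points = {(0, 3), (0, 5), (2, 2), (2, 4), (2, 5), (3, 2), (5, 2), (5, 3), (6, 1)}.
Total count |C(F_7)_aff| = 9.


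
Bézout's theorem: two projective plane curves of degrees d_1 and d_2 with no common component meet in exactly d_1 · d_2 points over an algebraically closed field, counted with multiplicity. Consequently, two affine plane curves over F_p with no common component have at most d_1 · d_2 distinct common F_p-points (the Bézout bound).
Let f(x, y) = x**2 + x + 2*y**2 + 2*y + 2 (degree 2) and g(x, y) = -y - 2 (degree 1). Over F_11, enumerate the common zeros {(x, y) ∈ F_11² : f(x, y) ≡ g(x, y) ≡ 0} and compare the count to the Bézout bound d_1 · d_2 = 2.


Common zeros: ∅; count = 0; Bézout bound = 2.

deg(f) = 2, deg(g) = 1, so Bézout bound = 2.
Scan x ∈ F_11. For each x, list the y ∈ F_11 with f(x, y) ≡ 0 and those with g(x, y) ≡ 0 (mod 11); the common zeros in that column are the intersection.
  x = 0: f ≡ 0 at y ∈ ∅; g ≡ 0 at y ∈ {9}; common: ∅.
  x = 1: f ≡ 0 at y ∈ {4, 6}; g ≡ 0 at y ∈ {9}; common: ∅.
  x = 2: f ≡ 0 at y ∈ ∅; g ≡ 0 at y ∈ {9}; common: ∅.
  x = 3: f ≡ 0 at y ∈ ∅; g ≡ 0 at y ∈ {9}; common: ∅.
  x = 4: f ≡ 0 at y ∈ {0, 10}; g ≡ 0 at y ∈ {9}; common: ∅.
  x = 5: f ≡ 0 at y ∈ {2, 8}; g ≡ 0 at y ∈ {9}; common: ∅.
  x = 6: f ≡ 0 at y ∈ {0, 10}; g ≡ 0 at y ∈ {9}; common: ∅.
  x = 7: f ≡ 0 at y ∈ ∅; g ≡ 0 at y ∈ {9}; common: ∅.
  x = 8: f ≡ 0 at y ∈ ∅; g ≡ 0 at y ∈ {9}; common: ∅.
  x = 9: f ≡ 0 at y ∈ {4, 6}; g ≡ 0 at y ∈ {9}; common: ∅.
  x = 10: f ≡ 0 at y ∈ ∅; g ≡ 0 at y ∈ {9}; common: ∅.
Collecting: common zeros = ∅, so the count is 0.
Comparison with the Bézout bound: 0 ≤ 2 = deg(f)·deg(g), as expected for curves with no common component (the affine F_11-count falls short of the bound because intersections may lie at infinity, over extension fields, or carry multiplicity).


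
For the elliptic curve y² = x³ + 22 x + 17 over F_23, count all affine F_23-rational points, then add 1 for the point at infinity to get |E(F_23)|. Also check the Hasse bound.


Affine points = {(2, 0), (3, 8), (3, 15), (4, 10), (4, 13), (7, 10), (7, 13), (9, 1), (9, 22), (10, 8), (10, 15), (11, 7), (11, 16), (12, 10), (12, 13), (13, 4), (13, 19), (16, 7), (16, 16), (18, 9), (18, 14), (19, 7), (19, 16), (20, 4), (20, 19)}; affine count = 25; |E(F_23)| = 26.

Discriminant check: Δ ∝ 4a³ + 27b² = 4·22³ + 27·17² = 4·10648 + 27·289 ≡ 2 (mod 23). Nonzero ⇒ E is nonsingular.
For each x ∈ F_23, compute rhs = x³ + 22·x + 17 mod 23, then count y ∈ F_23 with y² ≡ rhs.
  x = 0: rhs = 17, matching y values: none (0 points).
  x = 1: rhs = 17, matching y values: none (0 points).
  x = 2: rhs = 0, matching y values: 0 (1 points).
  x = 3: rhs = 18, matching y values: 8, 15 (2 points).
  x = 4: rhs = 8, matching y values: 10, 13 (2 points).
  x = 5: rhs = 22, matching y values: none (0 points).
  x = 6: rhs = 20, matching y values: none (0 points).
  x = 7: rhs = 8, matching y values: 10, 13 (2 points).
  x = 8: rhs = 15, matching y values: none (0 points).
  x = 9: rhs = 1, matching y values: 1, 22 (2 points).
  x = 10: rhs = 18, matching y values: 8, 15 (2 points).
  x = 11: rhs = 3, matching y values: 7, 16 (2 points).
  x = 12: rhs = 8, matching y values: 10, 13 (2 points).
  x = 13: rhs = 16, matching y values: 4, 19 (2 points).
  x = 14: rhs = 10, matching y values: none (0 points).
  x = 15: rhs = 19, matching y values: none (0 points).
  x = 16: rhs = 3, matching y values: 7, 16 (2 points).
  x = 17: rhs = 14, matching y values: none (0 points).
  x = 18: rhs = 12, matching y values: 9, 14 (2 points).
  x = 19: rhs = 3, matching y values: 7, 16 (2 points).
  x = 20: rhs = 16, matching y values: 4, 19 (2 points).
  x = 21: rhs = 11, matching y values: none (0 points).
  x = 22: rhs = 17, matching y values: none (0 points).
Total affine count: 25.
Full point count |E(F_23)| = 25 + 1 = 26.
Hasse bound: |26 − (23+1)| = |2| = 2 ≤ 2√23 ≈ 9.5917 ✓.


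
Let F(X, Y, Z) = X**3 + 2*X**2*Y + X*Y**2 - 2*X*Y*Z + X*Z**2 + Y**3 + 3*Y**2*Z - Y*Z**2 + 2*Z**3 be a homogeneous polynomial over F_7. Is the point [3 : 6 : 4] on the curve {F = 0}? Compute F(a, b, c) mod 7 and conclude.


F(3,6,4) ≡ 1 (mod 7); P is NOT on the curve.

Evaluate F(3, 6, 4) term-by-term (mod 7).
  X**3 ↦ 1·27·1·1 = 27
  2*X**2*Y ↦ 2·9·6·1 = 108
  X*Y**2 ↦ 1·3·36·1 = 108
  -2*X*Y*Z ↦ -2·3·6·4 = -144
  X*Z**2 ↦ 1·3·1·16 = 48
  Y**3 ↦ 1·1·216·1 = 216
  3*Y**2*Z ↦ 3·1·36·4 = 432
  -Y*Z**2 ↦ -1·1·6·16 = -96
  2*Z**3 ↦ 2·1·1·64 = 128
Sum: F(3, 6, 4) = (27) + (108) + (108) + (-144) + (48) + (216) + (432) + (-96) + (128) = 827.
Reducing mod 7: 827 ≡ 1 (mod 7).
Since F(a, b, c) ≡ 1 ≠ 0 (mod 7), P does NOT lie on the curve.


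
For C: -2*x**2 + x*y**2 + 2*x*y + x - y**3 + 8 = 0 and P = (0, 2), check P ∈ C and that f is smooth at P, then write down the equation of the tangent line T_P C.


Tangent line at P: 9*x - 12*y + 24 = 0.

Step 1: f(0, 2) = 0, so P lies on C.
Step 2: partial derivatives
  f_x(x, y) = -4*x + y**2 + 2*y + 1, f_y(x, y) = 2*x*y + 2*x - 3*y**2.
  f_x(P) = 9, f_y(P) = -12 (gradient nonzero, so P is smooth).
Step 3: tangent line at P: 9·(x − 0) + -12·(y − 2) = 0.
Expanding: 9*x - 12*y + 24 = 0.


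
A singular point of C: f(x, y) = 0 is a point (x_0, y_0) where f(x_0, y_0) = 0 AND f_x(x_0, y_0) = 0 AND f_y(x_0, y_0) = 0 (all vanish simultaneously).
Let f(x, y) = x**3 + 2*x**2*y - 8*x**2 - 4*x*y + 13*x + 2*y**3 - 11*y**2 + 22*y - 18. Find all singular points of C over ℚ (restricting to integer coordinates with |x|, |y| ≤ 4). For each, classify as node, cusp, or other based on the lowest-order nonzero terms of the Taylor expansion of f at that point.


Singular points: {(1, 2)}; classification: node.

Compute partial derivatives:
  f_x = 3*x**2 + 4*x*y - 16*x - 4*y + 13.
  f_y = 2*x**2 - 4*x + 6*y**2 - 22*y + 22.
Scan x_0 ∈ {−4, ..., 4}. For each x_0, f_y(x_0, y) is a polynomial in y; find its integer roots y ∈ {−4, ..., 4}, then test f_x and f at those candidates.
  x = -4: f_y(-4, y) = 6*y**2 - 22*y + 70; no integer root y with |y| ≤ 4.
  x = -3: f_y(-3, y) = 6*y**2 - 22*y + 52; no integer root y with |y| ≤ 4.
  x = -2: f_y(-2, y) = 6*y**2 - 22*y + 38; no integer root y with |y| ≤ 4.
  x = -1: f_y(-1, y) = 6*y**2 - 22*y + 28; no integer root y with |y| ≤ 4.
  x = 0: f_y(0, y) = 6*y**2 - 22*y + 22; no integer root y with |y| ≤ 4.
  x = 1: f_y(1, y) = 6*y**2 - 22*y + 20; vanishes at y ∈ {2}. (1, 2): f_x = 0, f = 0 — SINGULAR.
  x = 2: f_y(2, y) = 6*y**2 - 22*y + 22; no integer root y with |y| ≤ 4.
  x = 3: f_y(3, y) = 6*y**2 - 22*y + 28; no integer root y with |y| ≤ 4.
  x = 4: f_y(4, y) = 6*y**2 - 22*y + 38; no integer root y with |y| ≤ 4.
Only singular point on the grid: (1, 2).
Classify: substitute x = 1 + u, y = 2 + v and expand: f = u**3 + 2*u**2*v - u**2 + 2*v**3 + v**2.
No constant or linear terms (consistent with a singular point). Quadratic part: -u**2 + v**2. Cubic part: u**3 + 2*u**2*v + 2*v**3.
The quadratic part v**2 - u**2 = (v − u)(v + u) splits into two distinct linear factors, so there are two distinct tangent lines y − 2 = ±(x − 1) — this is a node (ordinary double point).
Classification: node.


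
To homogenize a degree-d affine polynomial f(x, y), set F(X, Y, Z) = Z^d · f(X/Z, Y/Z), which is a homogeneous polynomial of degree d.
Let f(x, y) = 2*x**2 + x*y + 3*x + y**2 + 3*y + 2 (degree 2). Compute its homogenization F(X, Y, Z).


F(X, Y, Z) = 2*X**2 + X*Y + 3*X*Z + Y**2 + 3*Y*Z + 2*Z**2

deg(f) = 2.
Substitute x = X/Z, y = Y/Z into f, then multiply by Z^2.
  monomial 2·x^2·y^0 ↦ 2·X^2·Y^0·Z^0.
  monomial 1·x^1·y^1 ↦ 1·X^1·Y^1·Z^0.
  monomial 3·x^1·y^0 ↦ 3·X^1·Y^0·Z^1.
  monomial 1·x^0·y^2 ↦ 1·X^0·Y^2·Z^0.
  monomial 3·x^0·y^1 ↦ 3·X^0·Y^1·Z^1.
  monomial 2·x^0·y^0 ↦ 2·X^0·Y^0·Z^2.
Collecting: F(X, Y, Z) = 2*X**2 + X*Y + 3*X*Z + Y**2 + 3*Y*Z + 2*Z**2.


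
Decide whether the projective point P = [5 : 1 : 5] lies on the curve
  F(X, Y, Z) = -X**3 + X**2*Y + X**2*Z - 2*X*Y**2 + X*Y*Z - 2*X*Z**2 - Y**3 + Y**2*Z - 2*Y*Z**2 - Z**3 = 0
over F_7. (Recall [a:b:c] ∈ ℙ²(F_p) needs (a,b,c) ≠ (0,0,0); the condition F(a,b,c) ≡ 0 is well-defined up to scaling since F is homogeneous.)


F(5,1,5) ≡ 4 (mod 7); P is NOT on the curve.

Evaluate F(5, 1, 5) term-by-term (mod 7).
  -X**3 ↦ -1·125·1·1 = -125
  X**2*Y ↦ 1·25·1·1 = 25
  X**2*Z ↦ 1·25·1·5 = 125
  -2*X*Y**2 ↦ -2·5·1·1 = -10
  X*Y*Z ↦ 1·5·1·5 = 25
  -2*X*Z**2 ↦ -2·5·1·25 = -250
  -Y**3 ↦ -1·1·1·1 = -1
  Y**2*Z ↦ 1·1·1·5 = 5
  -2*Y*Z**2 ↦ -2·1·1·25 = -50
  -Z**3 ↦ -1·1·1·125 = -125
Sum: F(5, 1, 5) = (-125) + (25) + (125) + (-10) + (25) + (-250) + (-1) + (5) + (-50) + (-125) = -381.
Reducing mod 7: -381 ≡ 4 (mod 7).
Since F(a, b, c) ≡ 4 ≠ 0 (mod 7), P does NOT lie on the curve.


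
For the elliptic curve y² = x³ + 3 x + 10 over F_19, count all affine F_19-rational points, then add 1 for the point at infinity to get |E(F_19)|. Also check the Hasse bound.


Affine points = {(2, 9), (2, 10), (5, 6), (5, 13), (6, 4), (6, 15), (9, 5), (9, 14), (11, 5), (11, 14), (12, 8), (12, 11), (13, 2), (13, 17), (18, 5), (18, 14)}; affine count = 16; |E(F_19)| = 17.

Discriminant check: Δ ∝ 4a³ + 27b² = 4·3³ + 27·10² = 4·27 + 27·100 ≡ 15 (mod 19). Nonzero ⇒ E is nonsingular.
For each x ∈ F_19, compute rhs = x³ + 3·x + 10 mod 19, then count y ∈ F_19 with y² ≡ rhs.
  x = 0: rhs = 10, matching y values: none (0 points).
  x = 1: rhs = 14, matching y values: none (0 points).
  x = 2: rhs = 5, matching y values: 9, 10 (2 points).
  x = 3: rhs = 8, matching y values: none (0 points).
  x = 4: rhs = 10, matching y values: none (0 points).
  x = 5: rhs = 17, matching y values: 6, 13 (2 points).
  x = 6: rhs = 16, matching y values: 4, 15 (2 points).
  x = 7: rhs = 13, matching y values: none (0 points).
  x = 8: rhs = 14, matching y values: none (0 points).
  x = 9: rhs = 6, matching y values: 5, 14 (2 points).
  x = 10: rhs = 14, matching y values: none (0 points).
  x = 11: rhs = 6, matching y values: 5, 14 (2 points).
  x = 12: rhs = 7, matching y values: 8, 11 (2 points).
  x = 13: rhs = 4, matching y values: 2, 17 (2 points).
  x = 14: rhs = 3, matching y values: none (0 points).
  x = 15: rhs = 10, matching y values: none (0 points).
  x = 16: rhs = 12, matching y values: none (0 points).
  x = 17: rhs = 15, matching y values: none (0 points).
  x = 18: rhs = 6, matching y values: 5, 14 (2 points).
Total affine count: 16.
Full point count |E(F_19)| = 16 + 1 = 17.
Hasse bound: |17 − (19+1)| = |-3| = 3 ≤ 2√19 ≈ 8.7178 ✓.


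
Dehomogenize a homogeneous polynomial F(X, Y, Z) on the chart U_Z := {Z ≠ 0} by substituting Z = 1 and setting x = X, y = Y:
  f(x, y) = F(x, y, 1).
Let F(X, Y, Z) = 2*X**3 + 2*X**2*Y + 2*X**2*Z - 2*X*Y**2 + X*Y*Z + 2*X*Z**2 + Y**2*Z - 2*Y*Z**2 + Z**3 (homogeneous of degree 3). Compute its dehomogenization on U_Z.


f(x, y) = 2*x**3 + 2*x**2*y + 2*x**2 - 2*x*y**2 + x*y + 2*x + y**2 - 2*y + 1

On U_Z we set Z = 1. Each monomial c·X^i·Y^j·Z^k in F becomes c·x^i·y^j·1^k = c·x^i·y^j.
Substituting Z = 1: F(X, Y, 1) = 2*x**3 + 2*x**2*y + 2*x**2 - 2*x*y**2 + x*y + 2*x + y**2 - 2*y + 1.
Note: deg(f) ≤ deg(F) = 3; strict inequality happens when F is divisible by Z (lost terms).


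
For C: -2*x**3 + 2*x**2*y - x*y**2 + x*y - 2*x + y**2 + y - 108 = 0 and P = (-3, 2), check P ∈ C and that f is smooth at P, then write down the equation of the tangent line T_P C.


Tangent line at P: -82*x + 32*y - 310 = 0.

Step 1: f(-3, 2) = 0, so P lies on C.
Step 2: partial derivatives
  f_x(x, y) = -6*x**2 + 4*x*y - y**2 + y - 2, f_y(x, y) = 2*x**2 - 2*x*y + x + 2*y + 1.
  f_x(P) = -82, f_y(P) = 32 (gradient nonzero, so P is smooth).
Step 3: tangent line at P: -82·(x − -3) + 32·(y − 2) = 0.
Expanding: -82*x + 32*y - 310 = 0.


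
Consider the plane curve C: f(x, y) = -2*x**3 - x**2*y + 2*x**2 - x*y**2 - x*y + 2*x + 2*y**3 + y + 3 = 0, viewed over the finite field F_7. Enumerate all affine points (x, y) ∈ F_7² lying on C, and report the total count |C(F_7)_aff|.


Affine F_7-points: {(0, 2), (0, 6), (2, 6), (3, 6)}; count = 4.

For each of the 49 pairs (x, y) ∈ F_7², evaluate f(x, y) mod 7. Record the zeros.
  x = 0: [0↦3, 1↦6, 2↦0, 3↦4, 4↦2, 5↦6, 6↦0]  zeros at y ∈ {2, 6}
  x = 1: [0↦5, 1↦5, 2↦1, 3↦5, 4↦1, 5↦1, 6↦3]  zeros at y ∈ ∅
  x = 2: [0↦6, 1↦1, 2↦4, 3↦6, 4↦5, 5↦6, 6↦0]  zeros at y ∈ {6}
  x = 3: [0↦1, 1↦3, 2↦4, 3↦2, 4↦2, 5↦2, 6↦0]  zeros at y ∈ {6}
  x = 4: [0↦6, 1↦6, 2↦3, 3↦2, 4↦1, 5↦5, 6↦5]  zeros at y ∈ ∅
  x = 5: [0↦2, 1↦5, 2↦3, 3↦1, 4↦4, 5↦3, 6↦3]  zeros at y ∈ ∅
  x = 6: [0↦5, 1↦2, 2↦6, 3↦1, 4↦6, 5↦5, 6↦3]  zeros at y ∈ ∅
Collecting zeros: affine points = {(0, 2), (0, 6), (2, 6), (3, 6)}.
Total count |C(F_7)_aff| = 4.


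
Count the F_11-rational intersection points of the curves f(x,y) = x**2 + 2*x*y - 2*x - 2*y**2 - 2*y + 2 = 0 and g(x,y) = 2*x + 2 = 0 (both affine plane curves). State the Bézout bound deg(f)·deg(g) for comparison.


Common zeros: {(10, 2), (10, 7)}; count = 2; Bézout bound = 2.

deg(f) = 2, deg(g) = 1, so Bézout bound = 2.
Scan x ∈ F_11. For each x, list the y ∈ F_11 with f(x, y) ≡ 0 and those with g(x, y) ≡ 0 (mod 11); the common zeros in that column are the intersection.
  x = 0: f ≡ 0 at y ∈ {3, 7}; g ≡ 0 at y ∈ ∅; common: ∅.
  x = 1: f ≡ 0 at y ∈ ∅; g ≡ 0 at y ∈ ∅; common: ∅.
  x = 2: f ≡ 0 at y ∈ {4, 8}; g ≡ 0 at y ∈ ∅; common: ∅.
  x = 3: f ≡ 0 at y ∈ {4, 9}; g ≡ 0 at y ∈ ∅; common: ∅.
  x = 4: f ≡ 0 at y ∈ ∅; g ≡ 0 at y ∈ ∅; common: ∅.
  x = 5: f ≡ 0 at y ∈ ∅; g ≡ 0 at y ∈ ∅; common: ∅.
  x = 6: f ≡ 0 at y ∈ {8}; g ≡ 0 at y ∈ ∅; common: ∅.
  x = 7: f ≡ 0 at y ∈ {3}; g ≡ 0 at y ∈ ∅; common: ∅.
  x = 8: f ≡ 0 at y ∈ ∅; g ≡ 0 at y ∈ ∅; common: ∅.
  x = 9: f ≡ 0 at y ∈ ∅; g ≡ 0 at y ∈ ∅; common: ∅.
  x = 10: f ≡ 0 at y ∈ {2, 7}; g ≡ 0 at y ∈ {0, 1, 2, 3, 4, 5, 6, 7, 8, 9, 10}; common: {2, 7}.
Collecting: common zeros = {(10, 2), (10, 7)}, so the count is 2.
Comparison with the Bézout bound: 2 ≤ 2 = deg(f)·deg(g), as expected for curves with no common component (the bound is attained).


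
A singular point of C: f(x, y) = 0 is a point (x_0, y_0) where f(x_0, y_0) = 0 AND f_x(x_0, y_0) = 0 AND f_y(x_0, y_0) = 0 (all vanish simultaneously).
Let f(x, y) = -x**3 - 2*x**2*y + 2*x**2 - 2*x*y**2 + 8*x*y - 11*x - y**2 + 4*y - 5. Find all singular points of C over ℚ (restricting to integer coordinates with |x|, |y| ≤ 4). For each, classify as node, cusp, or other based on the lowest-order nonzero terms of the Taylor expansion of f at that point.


Singular points: {(-1, 3)}; classification: node.

Compute partial derivatives:
  f_x = -3*x**2 - 4*x*y + 4*x - 2*y**2 + 8*y - 11.
  f_y = -2*x**2 - 4*x*y + 8*x - 2*y + 4.
Scan x_0 ∈ {−4, ..., 4}. For each x_0, f_y(x_0, y) is a polynomial in y; find its integer roots y ∈ {−4, ..., 4}, then test f_x and f at those candidates.
  x = -4: f_y(-4, y) = 14*y - 60; no integer root y with |y| ≤ 4.
  x = -3: f_y(-3, y) = 10*y - 38; no integer root y with |y| ≤ 4.
  x = -2: f_y(-2, y) = 6*y - 20; no integer root y with |y| ≤ 4.
  x = -1: f_y(-1, y) = 2*y - 6; vanishes at y ∈ {3}. (-1, 3): f_x = 0, f = 0 — SINGULAR.
  x = 0: f_y(0, y) = 4 - 2*y; vanishes at y ∈ {2}. (0, 2): f_x = -3 ≠ 0.
  x = 1: f_y(1, y) = 10 - 6*y; no integer root y with |y| ≤ 4.
  x = 2: f_y(2, y) = 12 - 10*y; no integer root y with |y| ≤ 4.
  x = 3: f_y(3, y) = 10 - 14*y; no integer root y with |y| ≤ 4.
  x = 4: f_y(4, y) = 4 - 18*y; no integer root y with |y| ≤ 4.
Only singular point on the grid: (-1, 3).
Classify: substitute x = -1 + u, y = 3 + v and expand: f = -u**3 - 2*u**2*v - u**2 - 2*u*v**2 + v**2.
No constant or linear terms (consistent with a singular point). Quadratic part: -u**2 + v**2. Cubic part: -u**3 - 2*u**2*v - 2*u*v**2.
The quadratic part v**2 - u**2 = (v − u)(v + u) splits into two distinct linear factors, so there are two distinct tangent lines y − 3 = ±(x − -1) — this is a node (ordinary double point).
Classification: node.


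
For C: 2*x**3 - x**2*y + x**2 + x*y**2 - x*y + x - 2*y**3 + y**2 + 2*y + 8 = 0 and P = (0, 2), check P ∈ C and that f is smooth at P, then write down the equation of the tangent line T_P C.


Tangent line at P: 3*x - 18*y + 36 = 0.

Step 1: f(0, 2) = 0, so P lies on C.
Step 2: partial derivatives
  f_x(x, y) = 6*x**2 - 2*x*y + 2*x + y**2 - y + 1, f_y(x, y) = -x**2 + 2*x*y - x - 6*y**2 + 2*y + 2.
  f_x(P) = 3, f_y(P) = -18 (gradient nonzero, so P is smooth).
Step 3: tangent line at P: 3·(x − 0) + -18·(y − 2) = 0.
Expanding: 3*x - 18*y + 36 = 0.
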